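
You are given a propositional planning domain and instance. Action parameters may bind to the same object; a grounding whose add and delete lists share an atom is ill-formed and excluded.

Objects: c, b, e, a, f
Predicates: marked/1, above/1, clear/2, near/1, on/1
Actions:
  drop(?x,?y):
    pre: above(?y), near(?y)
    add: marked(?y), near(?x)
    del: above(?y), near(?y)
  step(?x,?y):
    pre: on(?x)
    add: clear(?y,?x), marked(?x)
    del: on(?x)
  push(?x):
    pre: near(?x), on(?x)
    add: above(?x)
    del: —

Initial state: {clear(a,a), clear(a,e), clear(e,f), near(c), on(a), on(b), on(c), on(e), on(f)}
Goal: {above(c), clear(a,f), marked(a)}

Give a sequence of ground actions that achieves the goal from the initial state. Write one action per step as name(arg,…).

step(a,c); step(f,a); push(c)

1. step(a,c)  →  {clear(a,a), clear(a,e), clear(c,a), clear(e,f), marked(a), near(c), on(b), on(c), on(e), on(f)}
2. step(f,a)  →  {clear(a,a), clear(a,e), clear(a,f), clear(c,a), clear(e,f), marked(a), marked(f), near(c), on(b), on(c), on(e)}
3. push(c)  →  {above(c), clear(a,a), clear(a,e), clear(a,f), clear(c,a), clear(e,f), marked(a), marked(f), near(c), on(b), on(c), on(e)}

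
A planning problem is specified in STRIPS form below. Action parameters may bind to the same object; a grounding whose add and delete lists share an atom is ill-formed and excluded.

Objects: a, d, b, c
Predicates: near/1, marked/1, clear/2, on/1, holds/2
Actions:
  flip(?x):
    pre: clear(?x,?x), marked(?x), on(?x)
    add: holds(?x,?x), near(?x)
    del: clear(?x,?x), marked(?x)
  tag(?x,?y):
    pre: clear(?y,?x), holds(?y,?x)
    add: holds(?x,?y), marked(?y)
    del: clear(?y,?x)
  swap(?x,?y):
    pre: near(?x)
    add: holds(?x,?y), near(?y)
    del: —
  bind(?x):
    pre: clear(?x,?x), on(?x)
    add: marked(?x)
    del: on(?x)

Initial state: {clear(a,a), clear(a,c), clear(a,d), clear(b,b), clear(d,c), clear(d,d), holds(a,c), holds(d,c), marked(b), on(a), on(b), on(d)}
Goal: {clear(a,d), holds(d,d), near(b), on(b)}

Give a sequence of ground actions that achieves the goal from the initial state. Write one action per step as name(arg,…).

flip(b); tag(c,d); flip(d)

1. flip(b)  →  {clear(a,a), clear(a,c), clear(a,d), clear(d,c), clear(d,d), holds(a,c), holds(b,b), holds(d,c), near(b), on(a), on(b), on(d)}
2. tag(c,d)  →  {clear(a,a), clear(a,c), clear(a,d), clear(d,d), holds(a,c), holds(b,b), holds(c,d), holds(d,c), marked(d), near(b), on(a), on(b), on(d)}
3. flip(d)  →  {clear(a,a), clear(a,c), clear(a,d), holds(a,c), holds(b,b), holds(c,d), holds(d,c), holds(d,d), near(b), near(d), on(a), on(b), on(d)}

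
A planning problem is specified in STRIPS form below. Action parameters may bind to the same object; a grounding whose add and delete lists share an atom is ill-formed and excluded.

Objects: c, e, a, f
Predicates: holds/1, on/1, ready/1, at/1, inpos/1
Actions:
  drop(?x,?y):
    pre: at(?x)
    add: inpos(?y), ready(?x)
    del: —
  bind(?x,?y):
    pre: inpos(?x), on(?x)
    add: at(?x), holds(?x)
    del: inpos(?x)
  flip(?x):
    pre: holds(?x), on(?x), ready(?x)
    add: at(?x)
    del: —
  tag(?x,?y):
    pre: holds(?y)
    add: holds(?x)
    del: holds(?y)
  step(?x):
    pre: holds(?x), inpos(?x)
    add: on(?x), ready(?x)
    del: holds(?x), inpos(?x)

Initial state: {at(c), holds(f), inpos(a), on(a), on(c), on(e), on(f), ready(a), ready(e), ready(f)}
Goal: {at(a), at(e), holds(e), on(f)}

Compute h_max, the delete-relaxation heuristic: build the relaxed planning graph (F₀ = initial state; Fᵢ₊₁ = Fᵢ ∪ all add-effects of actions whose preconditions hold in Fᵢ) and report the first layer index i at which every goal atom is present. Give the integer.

F0 = init (10 atoms)
F1 = F0 ∪ {at(a), at(f), holds(a), holds(c), holds(e), inpos(c), inpos(e), inpos(f), ready(c)}  (19 atoms)
F2 = F1 ∪ {at(e)}  (20 atoms)
goal ⊆ F2  ⇒  h_max = 2

2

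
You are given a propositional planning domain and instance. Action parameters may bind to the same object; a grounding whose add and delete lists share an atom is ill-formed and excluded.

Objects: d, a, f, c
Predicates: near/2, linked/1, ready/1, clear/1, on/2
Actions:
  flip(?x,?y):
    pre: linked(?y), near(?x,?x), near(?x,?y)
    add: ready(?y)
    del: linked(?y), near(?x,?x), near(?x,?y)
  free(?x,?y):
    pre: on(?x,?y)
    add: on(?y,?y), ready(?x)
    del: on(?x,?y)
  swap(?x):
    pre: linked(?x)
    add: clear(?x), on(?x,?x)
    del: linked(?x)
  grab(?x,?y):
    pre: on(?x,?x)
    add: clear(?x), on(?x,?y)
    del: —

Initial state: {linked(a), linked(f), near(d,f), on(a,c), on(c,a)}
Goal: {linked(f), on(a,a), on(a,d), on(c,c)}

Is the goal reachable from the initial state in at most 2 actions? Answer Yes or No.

1. free(a,c)  →  {linked(a), linked(f), near(d,f), on(c,a), on(c,c), ready(a)}
2. free(c,a)  →  {linked(a), linked(f), near(d,f), on(a,a), on(c,c), ready(a), ready(c)}
3. grab(a,d)  →  {clear(a), linked(a), linked(f), near(d,f), on(a,a), on(a,d), on(c,c), ready(a), ready(c)}
optimal plan length = 3; 3 > 2

No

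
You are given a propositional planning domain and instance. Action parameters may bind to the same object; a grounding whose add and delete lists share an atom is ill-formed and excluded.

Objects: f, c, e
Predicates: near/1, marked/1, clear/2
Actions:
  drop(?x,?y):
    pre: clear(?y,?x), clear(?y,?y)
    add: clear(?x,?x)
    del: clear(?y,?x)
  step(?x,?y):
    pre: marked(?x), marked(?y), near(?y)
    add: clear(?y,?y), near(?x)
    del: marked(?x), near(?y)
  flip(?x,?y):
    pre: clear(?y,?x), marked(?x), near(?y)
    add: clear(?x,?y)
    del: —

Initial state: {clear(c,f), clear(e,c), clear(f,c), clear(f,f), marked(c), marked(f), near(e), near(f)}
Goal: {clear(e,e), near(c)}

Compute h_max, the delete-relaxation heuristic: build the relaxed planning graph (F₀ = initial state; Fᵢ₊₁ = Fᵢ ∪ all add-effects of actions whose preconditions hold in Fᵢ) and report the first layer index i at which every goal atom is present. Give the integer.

F0 = init (8 atoms)
F1 = F0 ∪ {clear(c,c), clear(c,e), near(c)}  (11 atoms)
F2 = F1 ∪ {clear(e,e)}  (12 atoms)
goal ⊆ F2  ⇒  h_max = 2

2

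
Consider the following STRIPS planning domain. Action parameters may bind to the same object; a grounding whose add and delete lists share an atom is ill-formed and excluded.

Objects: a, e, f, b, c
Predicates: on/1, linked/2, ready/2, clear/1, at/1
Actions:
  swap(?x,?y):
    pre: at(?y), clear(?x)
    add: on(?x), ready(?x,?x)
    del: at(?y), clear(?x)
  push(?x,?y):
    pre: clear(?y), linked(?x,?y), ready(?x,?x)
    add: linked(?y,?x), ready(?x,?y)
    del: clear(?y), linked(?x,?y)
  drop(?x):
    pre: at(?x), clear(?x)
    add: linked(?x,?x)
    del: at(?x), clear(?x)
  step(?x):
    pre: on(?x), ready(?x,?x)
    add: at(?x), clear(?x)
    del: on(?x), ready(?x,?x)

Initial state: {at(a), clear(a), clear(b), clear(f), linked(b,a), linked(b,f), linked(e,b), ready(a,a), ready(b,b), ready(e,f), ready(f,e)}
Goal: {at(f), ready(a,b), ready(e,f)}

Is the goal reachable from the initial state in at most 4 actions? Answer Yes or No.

1. swap(f,a)  →  {clear(a), clear(b), linked(b,a), linked(b,f), linked(e,b), on(f), ready(a,a), ready(b,b), ready(e,f), ready(f,e), ready(f,f)}
2. push(b,a)  →  {clear(b), linked(a,b), linked(b,f), linked(e,b), on(f), ready(a,a), ready(b,a), ready(b,b), ready(e,f), ready(f,e), ready(f,f)}
3. push(a,b)  →  {linked(b,a), linked(b,f), linked(e,b), on(f), ready(a,a), ready(a,b), ready(b,a), ready(b,b), ready(e,f), ready(f,e), ready(f,f)}
4. step(f)  →  {at(f), clear(f), linked(b,a), linked(b,f), linked(e,b), ready(a,a), ready(a,b), ready(b,a), ready(b,b), ready(e,f), ready(f,e)}
optimal plan length = 4; 4 ≤ 4

Yes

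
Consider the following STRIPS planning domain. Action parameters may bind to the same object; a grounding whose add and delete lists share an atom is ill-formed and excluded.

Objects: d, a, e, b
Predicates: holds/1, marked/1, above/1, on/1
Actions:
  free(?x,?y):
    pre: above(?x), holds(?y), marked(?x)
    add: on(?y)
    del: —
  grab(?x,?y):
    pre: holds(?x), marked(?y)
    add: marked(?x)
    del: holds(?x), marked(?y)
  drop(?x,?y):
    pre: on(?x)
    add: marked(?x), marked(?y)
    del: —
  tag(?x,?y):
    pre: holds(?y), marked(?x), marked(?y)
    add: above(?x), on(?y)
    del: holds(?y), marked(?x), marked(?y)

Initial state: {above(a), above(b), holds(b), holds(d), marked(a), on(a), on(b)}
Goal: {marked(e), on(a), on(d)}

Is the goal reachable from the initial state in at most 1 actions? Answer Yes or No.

No

1. free(a,d)  →  {above(a), above(b), holds(b), holds(d), marked(a), on(a), on(b), on(d)}
2. drop(d,e)  →  {above(a), above(b), holds(b), holds(d), marked(a), marked(d), marked(e), on(a), on(b), on(d)}
optimal plan length = 2; 2 > 1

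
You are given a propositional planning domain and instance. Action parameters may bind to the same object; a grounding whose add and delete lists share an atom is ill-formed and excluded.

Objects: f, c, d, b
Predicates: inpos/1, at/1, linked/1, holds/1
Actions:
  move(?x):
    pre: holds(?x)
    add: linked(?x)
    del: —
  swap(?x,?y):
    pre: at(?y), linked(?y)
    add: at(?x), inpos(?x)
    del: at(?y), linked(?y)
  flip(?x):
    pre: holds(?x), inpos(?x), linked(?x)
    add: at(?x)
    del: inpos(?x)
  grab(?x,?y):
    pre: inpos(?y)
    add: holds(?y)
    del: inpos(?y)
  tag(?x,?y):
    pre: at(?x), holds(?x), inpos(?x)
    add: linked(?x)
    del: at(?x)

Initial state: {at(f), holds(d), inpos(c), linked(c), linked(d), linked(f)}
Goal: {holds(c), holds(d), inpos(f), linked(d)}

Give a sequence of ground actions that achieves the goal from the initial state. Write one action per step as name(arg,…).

swap(c,f); swap(f,c); grab(f,c)

1. swap(c,f)  →  {at(c), holds(d), inpos(c), linked(c), linked(d)}
2. swap(f,c)  →  {at(f), holds(d), inpos(c), inpos(f), linked(d)}
3. grab(f,c)  →  {at(f), holds(c), holds(d), inpos(f), linked(d)}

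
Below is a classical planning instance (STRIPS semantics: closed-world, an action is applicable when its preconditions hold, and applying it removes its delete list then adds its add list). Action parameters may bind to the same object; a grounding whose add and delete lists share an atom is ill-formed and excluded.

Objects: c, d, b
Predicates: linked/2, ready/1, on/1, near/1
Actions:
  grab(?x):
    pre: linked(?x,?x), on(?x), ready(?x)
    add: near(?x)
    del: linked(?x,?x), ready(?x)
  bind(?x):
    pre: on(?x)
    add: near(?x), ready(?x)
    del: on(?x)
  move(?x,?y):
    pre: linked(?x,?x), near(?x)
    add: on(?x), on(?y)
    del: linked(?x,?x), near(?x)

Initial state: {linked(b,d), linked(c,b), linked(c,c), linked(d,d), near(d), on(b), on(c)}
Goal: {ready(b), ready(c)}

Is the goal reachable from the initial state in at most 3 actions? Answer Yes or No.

1. bind(c)  →  {linked(b,d), linked(c,b), linked(c,c), linked(d,d), near(c), near(d), on(b), ready(c)}
2. bind(b)  →  {linked(b,d), linked(c,b), linked(c,c), linked(d,d), near(b), near(c), near(d), ready(b), ready(c)}
optimal plan length = 2; 2 ≤ 3

Yes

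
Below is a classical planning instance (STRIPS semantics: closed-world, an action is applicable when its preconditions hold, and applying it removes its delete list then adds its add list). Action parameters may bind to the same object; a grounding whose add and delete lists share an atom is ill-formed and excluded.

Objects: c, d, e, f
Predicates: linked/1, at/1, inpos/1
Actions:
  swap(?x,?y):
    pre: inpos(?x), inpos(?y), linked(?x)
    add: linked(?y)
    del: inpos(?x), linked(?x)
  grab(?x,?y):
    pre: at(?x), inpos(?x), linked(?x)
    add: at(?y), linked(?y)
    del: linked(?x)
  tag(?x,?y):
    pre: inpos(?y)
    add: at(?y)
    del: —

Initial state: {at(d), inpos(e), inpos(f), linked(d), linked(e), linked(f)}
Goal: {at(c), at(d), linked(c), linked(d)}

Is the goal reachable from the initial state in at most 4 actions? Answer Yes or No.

Yes

1. tag(c,e)  →  {at(d), at(e), inpos(e), inpos(f), linked(d), linked(e), linked(f)}
2. grab(e,c)  →  {at(c), at(d), at(e), inpos(e), inpos(f), linked(c), linked(d), linked(f)}
optimal plan length = 2; 2 ≤ 4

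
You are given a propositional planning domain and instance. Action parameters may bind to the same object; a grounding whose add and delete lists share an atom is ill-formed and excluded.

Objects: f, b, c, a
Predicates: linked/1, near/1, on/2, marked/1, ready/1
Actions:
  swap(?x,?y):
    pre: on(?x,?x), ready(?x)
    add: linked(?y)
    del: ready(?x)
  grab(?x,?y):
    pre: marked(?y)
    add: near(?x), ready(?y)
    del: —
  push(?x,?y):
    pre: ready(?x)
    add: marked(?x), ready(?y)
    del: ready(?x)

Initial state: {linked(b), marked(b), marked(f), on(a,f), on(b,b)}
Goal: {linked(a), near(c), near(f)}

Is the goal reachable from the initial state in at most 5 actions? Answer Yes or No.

Yes

1. grab(f,f)  →  {linked(b), marked(b), marked(f), near(f), on(a,f), on(b,b), ready(f)}
2. grab(c,b)  →  {linked(b), marked(b), marked(f), near(c), near(f), on(a,f), on(b,b), ready(b), ready(f)}
3. swap(b,a)  →  {linked(a), linked(b), marked(b), marked(f), near(c), near(f), on(a,f), on(b,b), ready(f)}
optimal plan length = 3; 3 ≤ 5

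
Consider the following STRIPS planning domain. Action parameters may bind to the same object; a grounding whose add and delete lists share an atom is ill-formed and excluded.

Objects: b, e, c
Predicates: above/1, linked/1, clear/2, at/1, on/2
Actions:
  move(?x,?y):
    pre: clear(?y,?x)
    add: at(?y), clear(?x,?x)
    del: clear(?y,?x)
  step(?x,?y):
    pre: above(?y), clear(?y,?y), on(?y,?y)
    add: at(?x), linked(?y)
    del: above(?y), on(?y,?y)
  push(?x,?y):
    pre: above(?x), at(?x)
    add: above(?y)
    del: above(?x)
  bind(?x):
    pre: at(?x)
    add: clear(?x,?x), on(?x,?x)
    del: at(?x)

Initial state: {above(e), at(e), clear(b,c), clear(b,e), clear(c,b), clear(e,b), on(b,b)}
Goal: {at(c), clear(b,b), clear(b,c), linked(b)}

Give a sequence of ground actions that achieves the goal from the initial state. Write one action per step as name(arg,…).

1. move(b,e)  →  {above(e), at(e), clear(b,b), clear(b,c), clear(b,e), clear(c,b), on(b,b)}
2. push(e,b)  →  {above(b), at(e), clear(b,b), clear(b,c), clear(b,e), clear(c,b), on(b,b)}
3. step(c,b)  →  {at(c), at(e), clear(b,b), clear(b,c), clear(b,e), clear(c,b), linked(b)}

move(b,e); push(e,b); step(c,b)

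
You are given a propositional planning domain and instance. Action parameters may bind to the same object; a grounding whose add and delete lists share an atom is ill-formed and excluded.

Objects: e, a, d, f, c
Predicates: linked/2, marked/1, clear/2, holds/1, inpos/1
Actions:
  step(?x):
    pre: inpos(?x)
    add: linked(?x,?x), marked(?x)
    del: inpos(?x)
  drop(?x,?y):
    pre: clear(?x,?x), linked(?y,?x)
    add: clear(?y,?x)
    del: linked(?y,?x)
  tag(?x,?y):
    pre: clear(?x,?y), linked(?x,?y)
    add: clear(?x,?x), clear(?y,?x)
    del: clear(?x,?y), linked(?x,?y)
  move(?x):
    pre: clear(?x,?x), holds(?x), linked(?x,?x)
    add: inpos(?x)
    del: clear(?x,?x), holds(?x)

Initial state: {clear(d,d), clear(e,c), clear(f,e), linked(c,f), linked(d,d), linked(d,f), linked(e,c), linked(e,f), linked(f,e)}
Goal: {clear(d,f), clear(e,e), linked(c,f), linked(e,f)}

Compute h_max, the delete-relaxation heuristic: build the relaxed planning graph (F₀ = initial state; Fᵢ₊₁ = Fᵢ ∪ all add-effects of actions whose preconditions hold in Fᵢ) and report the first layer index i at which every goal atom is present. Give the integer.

F0 = init (9 atoms)
F1 = F0 ∪ {clear(c,e), clear(e,e), clear(e,f), clear(f,f)}  (13 atoms)
F2 = F1 ∪ {clear(c,f), clear(d,f)}  (15 atoms)
goal ⊆ F2  ⇒  h_max = 2

2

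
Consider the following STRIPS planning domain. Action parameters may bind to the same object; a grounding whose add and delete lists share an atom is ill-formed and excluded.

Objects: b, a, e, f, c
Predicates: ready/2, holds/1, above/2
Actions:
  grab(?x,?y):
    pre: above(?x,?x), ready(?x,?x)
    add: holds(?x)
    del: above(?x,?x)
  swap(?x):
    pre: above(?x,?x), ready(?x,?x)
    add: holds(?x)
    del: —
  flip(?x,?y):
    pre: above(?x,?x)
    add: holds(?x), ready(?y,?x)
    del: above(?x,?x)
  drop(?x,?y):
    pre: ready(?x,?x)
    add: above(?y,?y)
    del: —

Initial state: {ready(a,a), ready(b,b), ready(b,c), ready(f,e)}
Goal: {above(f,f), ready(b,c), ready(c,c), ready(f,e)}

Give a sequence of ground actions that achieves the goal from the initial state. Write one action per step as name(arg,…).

drop(b,f); drop(b,c); flip(c,c)

1. drop(b,f)  →  {above(f,f), ready(a,a), ready(b,b), ready(b,c), ready(f,e)}
2. drop(b,c)  →  {above(c,c), above(f,f), ready(a,a), ready(b,b), ready(b,c), ready(f,e)}
3. flip(c,c)  →  {above(f,f), holds(c), ready(a,a), ready(b,b), ready(b,c), ready(c,c), ready(f,e)}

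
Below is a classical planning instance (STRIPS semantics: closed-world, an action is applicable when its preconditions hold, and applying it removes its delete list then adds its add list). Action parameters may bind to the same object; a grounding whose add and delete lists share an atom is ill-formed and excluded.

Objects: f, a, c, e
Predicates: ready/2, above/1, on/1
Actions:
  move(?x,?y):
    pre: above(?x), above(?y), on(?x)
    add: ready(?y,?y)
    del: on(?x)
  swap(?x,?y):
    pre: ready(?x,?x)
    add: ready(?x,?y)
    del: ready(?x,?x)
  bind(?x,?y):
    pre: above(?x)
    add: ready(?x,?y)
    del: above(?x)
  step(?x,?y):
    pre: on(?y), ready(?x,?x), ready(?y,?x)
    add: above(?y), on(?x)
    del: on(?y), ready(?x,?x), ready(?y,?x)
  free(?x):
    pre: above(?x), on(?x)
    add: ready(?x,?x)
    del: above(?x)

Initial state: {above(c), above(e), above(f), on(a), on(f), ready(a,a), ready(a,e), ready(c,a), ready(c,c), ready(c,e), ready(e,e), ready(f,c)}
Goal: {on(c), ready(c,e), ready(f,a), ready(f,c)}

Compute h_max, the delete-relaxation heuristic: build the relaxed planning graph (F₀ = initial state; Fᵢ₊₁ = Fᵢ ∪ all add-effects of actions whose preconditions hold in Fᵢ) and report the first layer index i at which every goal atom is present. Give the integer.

1

F0 = init (12 atoms)
F1 = F0 ∪ {above(a), on(c), on(e), ready(a,c), ready(a,f), ready(c,f), ready(e,a), ready(e,c), ready(e,f), ready(f,a), ready(f,e), ready(f,f)}  (24 atoms)
goal ⊆ F1  ⇒  h_max = 1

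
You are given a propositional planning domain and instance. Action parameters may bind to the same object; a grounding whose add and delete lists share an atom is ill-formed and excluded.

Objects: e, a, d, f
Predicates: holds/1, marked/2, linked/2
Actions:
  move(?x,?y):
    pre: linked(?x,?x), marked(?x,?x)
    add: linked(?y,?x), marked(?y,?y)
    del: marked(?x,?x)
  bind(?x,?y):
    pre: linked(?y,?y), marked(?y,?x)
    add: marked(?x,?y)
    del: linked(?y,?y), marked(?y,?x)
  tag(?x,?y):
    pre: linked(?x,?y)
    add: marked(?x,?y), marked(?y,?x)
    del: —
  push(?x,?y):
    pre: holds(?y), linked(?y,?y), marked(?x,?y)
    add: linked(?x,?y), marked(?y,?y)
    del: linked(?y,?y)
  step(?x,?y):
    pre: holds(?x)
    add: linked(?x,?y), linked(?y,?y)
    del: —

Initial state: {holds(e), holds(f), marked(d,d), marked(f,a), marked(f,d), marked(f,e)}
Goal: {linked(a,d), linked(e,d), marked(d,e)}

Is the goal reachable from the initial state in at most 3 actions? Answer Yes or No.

Yes

1. step(e,d)  →  {holds(e), holds(f), linked(d,d), linked(e,d), marked(d,d), marked(f,a), marked(f,d), marked(f,e)}
2. move(d,a)  →  {holds(e), holds(f), linked(a,d), linked(d,d), linked(e,d), marked(a,a), marked(f,a), marked(f,d), marked(f,e)}
3. tag(e,d)  →  {holds(e), holds(f), linked(a,d), linked(d,d), linked(e,d), marked(a,a), marked(d,e), marked(e,d), marked(f,a), marked(f,d), marked(f,e)}
optimal plan length = 3; 3 ≤ 3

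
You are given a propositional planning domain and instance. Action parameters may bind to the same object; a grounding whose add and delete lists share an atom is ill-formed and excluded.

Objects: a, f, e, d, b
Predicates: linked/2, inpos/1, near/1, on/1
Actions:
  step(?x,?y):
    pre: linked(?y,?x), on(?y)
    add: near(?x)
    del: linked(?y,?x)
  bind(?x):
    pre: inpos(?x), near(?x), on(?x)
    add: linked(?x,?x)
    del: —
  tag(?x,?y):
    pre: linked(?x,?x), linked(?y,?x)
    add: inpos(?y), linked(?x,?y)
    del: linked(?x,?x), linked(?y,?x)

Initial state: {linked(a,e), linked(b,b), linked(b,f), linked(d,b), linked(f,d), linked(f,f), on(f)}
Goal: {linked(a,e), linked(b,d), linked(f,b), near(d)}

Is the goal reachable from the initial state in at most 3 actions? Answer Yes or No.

Yes

1. step(d,f)  →  {linked(a,e), linked(b,b), linked(b,f), linked(d,b), linked(f,f), near(d), on(f)}
2. tag(f,b)  →  {inpos(b), linked(a,e), linked(b,b), linked(d,b), linked(f,b), near(d), on(f)}
3. tag(b,d)  →  {inpos(b), inpos(d), linked(a,e), linked(b,d), linked(f,b), near(d), on(f)}
optimal plan length = 3; 3 ≤ 3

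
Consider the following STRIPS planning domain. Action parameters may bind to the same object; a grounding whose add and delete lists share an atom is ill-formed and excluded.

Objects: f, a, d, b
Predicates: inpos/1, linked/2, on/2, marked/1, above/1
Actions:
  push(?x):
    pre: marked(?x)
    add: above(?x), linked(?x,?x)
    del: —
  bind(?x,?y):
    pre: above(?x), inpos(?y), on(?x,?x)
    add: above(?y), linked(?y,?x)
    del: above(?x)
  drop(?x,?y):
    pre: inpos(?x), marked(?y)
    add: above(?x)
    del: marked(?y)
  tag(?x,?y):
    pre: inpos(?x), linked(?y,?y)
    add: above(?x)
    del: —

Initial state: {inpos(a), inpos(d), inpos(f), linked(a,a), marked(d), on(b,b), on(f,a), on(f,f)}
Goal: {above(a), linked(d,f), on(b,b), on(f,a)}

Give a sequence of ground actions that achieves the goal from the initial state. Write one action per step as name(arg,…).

1. drop(f,d)  →  {above(f), inpos(a), inpos(d), inpos(f), linked(a,a), on(b,b), on(f,a), on(f,f)}
2. bind(f,d)  →  {above(d), inpos(a), inpos(d), inpos(f), linked(a,a), linked(d,f), on(b,b), on(f,a), on(f,f)}
3. tag(a,a)  →  {above(a), above(d), inpos(a), inpos(d), inpos(f), linked(a,a), linked(d,f), on(b,b), on(f,a), on(f,f)}

drop(f,d); bind(f,d); tag(a,a)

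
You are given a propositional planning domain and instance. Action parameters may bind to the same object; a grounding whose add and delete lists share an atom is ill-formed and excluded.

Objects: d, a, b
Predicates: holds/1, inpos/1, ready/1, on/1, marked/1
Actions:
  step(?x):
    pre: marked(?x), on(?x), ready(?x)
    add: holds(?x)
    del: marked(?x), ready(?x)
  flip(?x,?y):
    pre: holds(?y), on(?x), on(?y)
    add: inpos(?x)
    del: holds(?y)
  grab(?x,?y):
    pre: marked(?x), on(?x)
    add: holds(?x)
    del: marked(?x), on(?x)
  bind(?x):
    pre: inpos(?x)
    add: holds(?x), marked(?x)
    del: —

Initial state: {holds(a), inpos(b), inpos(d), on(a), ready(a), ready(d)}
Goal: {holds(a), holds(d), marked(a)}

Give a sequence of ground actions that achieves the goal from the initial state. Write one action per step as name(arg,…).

1. flip(a,a)  →  {inpos(a), inpos(b), inpos(d), on(a), ready(a), ready(d)}
2. bind(d)  →  {holds(d), inpos(a), inpos(b), inpos(d), marked(d), on(a), ready(a), ready(d)}
3. bind(a)  →  {holds(a), holds(d), inpos(a), inpos(b), inpos(d), marked(a), marked(d), on(a), ready(a), ready(d)}

flip(a,a); bind(d); bind(a)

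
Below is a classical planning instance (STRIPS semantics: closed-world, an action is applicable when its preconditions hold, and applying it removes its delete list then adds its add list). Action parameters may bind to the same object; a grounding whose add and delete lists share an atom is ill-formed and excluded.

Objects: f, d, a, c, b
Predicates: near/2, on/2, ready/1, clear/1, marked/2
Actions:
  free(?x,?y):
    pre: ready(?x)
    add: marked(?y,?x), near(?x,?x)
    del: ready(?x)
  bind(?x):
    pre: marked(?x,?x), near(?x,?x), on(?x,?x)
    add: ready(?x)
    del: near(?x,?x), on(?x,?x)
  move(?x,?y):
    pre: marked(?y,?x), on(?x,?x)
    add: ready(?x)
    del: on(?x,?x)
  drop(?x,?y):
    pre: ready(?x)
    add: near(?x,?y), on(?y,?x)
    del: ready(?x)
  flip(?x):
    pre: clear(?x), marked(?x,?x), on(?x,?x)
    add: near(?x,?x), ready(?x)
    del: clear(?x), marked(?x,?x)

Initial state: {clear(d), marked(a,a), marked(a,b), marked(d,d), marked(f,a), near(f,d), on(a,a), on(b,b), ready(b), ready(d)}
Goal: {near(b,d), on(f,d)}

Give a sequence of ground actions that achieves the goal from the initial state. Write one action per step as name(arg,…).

drop(d,f); drop(b,d)

1. drop(d,f)  →  {clear(d), marked(a,a), marked(a,b), marked(d,d), marked(f,a), near(d,f), near(f,d), on(a,a), on(b,b), on(f,d), ready(b)}
2. drop(b,d)  →  {clear(d), marked(a,a), marked(a,b), marked(d,d), marked(f,a), near(b,d), near(d,f), near(f,d), on(a,a), on(b,b), on(d,b), on(f,d)}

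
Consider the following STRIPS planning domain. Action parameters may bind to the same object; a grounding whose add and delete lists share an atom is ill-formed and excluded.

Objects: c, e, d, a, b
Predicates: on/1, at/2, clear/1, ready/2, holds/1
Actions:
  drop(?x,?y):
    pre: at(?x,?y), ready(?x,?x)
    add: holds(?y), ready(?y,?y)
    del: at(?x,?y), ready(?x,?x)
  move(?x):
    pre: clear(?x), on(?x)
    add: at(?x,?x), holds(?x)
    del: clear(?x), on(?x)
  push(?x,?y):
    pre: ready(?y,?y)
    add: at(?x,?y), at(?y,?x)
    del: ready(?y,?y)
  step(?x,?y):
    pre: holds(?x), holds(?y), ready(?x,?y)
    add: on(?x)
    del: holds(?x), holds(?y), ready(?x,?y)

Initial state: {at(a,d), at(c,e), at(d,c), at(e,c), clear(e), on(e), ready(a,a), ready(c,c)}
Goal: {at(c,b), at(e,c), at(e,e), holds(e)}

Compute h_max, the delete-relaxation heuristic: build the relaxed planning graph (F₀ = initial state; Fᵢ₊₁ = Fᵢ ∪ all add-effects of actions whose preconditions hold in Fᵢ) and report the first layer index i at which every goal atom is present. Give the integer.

F0 = init (8 atoms)
F1 = F0 ∪ {at(a,a), at(a,b), at(a,c), at(a,e), at(b,a), at(b,c), at(c,a), at(c,b), at(c,c), at(c,d), at(d,a), at(e,a), at(e,e), holds(d), holds(e), ready(d,d), ready(e,e)}  (25 atoms)
goal ⊆ F1  ⇒  h_max = 1

1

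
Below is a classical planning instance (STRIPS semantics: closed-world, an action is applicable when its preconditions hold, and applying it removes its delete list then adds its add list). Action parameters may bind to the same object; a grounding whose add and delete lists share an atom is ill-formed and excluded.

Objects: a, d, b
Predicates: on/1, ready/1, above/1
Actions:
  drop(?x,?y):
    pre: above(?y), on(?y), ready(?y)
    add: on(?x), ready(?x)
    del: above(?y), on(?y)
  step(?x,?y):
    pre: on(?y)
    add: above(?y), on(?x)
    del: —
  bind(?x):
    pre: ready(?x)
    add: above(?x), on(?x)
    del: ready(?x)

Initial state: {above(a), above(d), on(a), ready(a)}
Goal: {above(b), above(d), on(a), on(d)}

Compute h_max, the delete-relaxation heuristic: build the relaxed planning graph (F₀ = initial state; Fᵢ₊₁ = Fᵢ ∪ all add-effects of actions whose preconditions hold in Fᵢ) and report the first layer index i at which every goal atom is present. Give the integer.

2

F0 = init (4 atoms)
F1 = F0 ∪ {on(b), on(d), ready(b), ready(d)}  (8 atoms)
F2 = F1 ∪ {above(b)}  (9 atoms)
goal ⊆ F2  ⇒  h_max = 2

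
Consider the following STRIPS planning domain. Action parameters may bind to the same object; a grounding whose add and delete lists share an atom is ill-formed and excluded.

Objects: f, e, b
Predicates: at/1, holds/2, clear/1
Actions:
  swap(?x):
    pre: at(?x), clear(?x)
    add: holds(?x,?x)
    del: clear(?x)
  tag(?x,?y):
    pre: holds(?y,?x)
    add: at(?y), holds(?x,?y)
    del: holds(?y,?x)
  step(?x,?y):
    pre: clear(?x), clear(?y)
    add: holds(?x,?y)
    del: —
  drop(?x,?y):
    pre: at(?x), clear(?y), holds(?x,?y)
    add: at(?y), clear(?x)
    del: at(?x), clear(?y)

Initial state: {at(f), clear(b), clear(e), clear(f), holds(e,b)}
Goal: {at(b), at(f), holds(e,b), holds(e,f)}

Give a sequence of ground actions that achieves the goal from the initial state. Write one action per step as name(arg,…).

tag(b,e); tag(e,b); step(e,f)

1. tag(b,e)  →  {at(e), at(f), clear(b), clear(e), clear(f), holds(b,e)}
2. tag(e,b)  →  {at(b), at(e), at(f), clear(b), clear(e), clear(f), holds(e,b)}
3. step(e,f)  →  {at(b), at(e), at(f), clear(b), clear(e), clear(f), holds(e,b), holds(e,f)}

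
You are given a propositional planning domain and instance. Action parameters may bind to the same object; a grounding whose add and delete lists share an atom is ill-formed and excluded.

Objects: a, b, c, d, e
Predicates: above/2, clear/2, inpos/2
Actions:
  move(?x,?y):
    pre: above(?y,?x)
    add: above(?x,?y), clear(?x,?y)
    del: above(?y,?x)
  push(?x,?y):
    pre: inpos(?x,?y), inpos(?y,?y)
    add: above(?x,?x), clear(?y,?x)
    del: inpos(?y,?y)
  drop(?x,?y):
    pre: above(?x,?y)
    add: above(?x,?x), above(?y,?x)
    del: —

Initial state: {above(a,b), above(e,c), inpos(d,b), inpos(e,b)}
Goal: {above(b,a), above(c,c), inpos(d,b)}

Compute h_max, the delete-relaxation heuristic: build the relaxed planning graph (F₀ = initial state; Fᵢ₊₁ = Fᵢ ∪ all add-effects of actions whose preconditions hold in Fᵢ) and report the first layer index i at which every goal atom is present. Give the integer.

2

F0 = init (4 atoms)
F1 = F0 ∪ {above(a,a), above(b,a), above(c,e), above(e,e), clear(b,a), clear(c,e)}  (10 atoms)
F2 = F1 ∪ {above(b,b), above(c,c), clear(a,b), clear(e,c)}  (14 atoms)
goal ⊆ F2  ⇒  h_max = 2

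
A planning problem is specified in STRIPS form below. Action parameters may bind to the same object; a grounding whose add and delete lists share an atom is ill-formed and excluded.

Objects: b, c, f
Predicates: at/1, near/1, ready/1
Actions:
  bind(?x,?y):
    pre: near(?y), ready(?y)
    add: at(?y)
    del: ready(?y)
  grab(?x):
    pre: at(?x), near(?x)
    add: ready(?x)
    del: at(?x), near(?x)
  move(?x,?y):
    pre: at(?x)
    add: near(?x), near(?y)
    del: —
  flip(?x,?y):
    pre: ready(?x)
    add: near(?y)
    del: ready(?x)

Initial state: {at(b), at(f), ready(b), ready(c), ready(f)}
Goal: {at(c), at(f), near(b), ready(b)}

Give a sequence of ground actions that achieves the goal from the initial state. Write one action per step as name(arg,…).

1. move(b,c)  →  {at(b), at(f), near(b), near(c), ready(b), ready(c), ready(f)}
2. bind(b,c)  →  {at(b), at(c), at(f), near(b), near(c), ready(b), ready(f)}

move(b,c); bind(b,c)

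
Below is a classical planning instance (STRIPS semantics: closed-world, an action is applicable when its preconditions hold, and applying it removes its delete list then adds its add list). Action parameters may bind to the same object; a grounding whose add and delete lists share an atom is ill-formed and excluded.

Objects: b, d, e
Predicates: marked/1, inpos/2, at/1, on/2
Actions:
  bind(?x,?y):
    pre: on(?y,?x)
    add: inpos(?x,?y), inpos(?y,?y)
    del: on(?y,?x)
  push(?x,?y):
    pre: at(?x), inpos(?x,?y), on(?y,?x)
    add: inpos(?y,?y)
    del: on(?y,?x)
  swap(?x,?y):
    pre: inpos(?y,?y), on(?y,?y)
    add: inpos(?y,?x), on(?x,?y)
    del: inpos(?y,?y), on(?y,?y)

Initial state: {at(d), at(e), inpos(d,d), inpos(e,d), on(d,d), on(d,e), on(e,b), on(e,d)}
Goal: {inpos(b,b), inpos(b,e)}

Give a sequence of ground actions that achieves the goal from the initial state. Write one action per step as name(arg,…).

1. bind(b,e)  →  {at(d), at(e), inpos(b,e), inpos(d,d), inpos(e,d), inpos(e,e), on(d,d), on(d,e), on(e,d)}
2. swap(b,d)  →  {at(d), at(e), inpos(b,e), inpos(d,b), inpos(e,d), inpos(e,e), on(b,d), on(d,e), on(e,d)}
3. bind(d,b)  →  {at(d), at(e), inpos(b,b), inpos(b,e), inpos(d,b), inpos(e,d), inpos(e,e), on(d,e), on(e,d)}

bind(b,e); swap(b,d); bind(d,b)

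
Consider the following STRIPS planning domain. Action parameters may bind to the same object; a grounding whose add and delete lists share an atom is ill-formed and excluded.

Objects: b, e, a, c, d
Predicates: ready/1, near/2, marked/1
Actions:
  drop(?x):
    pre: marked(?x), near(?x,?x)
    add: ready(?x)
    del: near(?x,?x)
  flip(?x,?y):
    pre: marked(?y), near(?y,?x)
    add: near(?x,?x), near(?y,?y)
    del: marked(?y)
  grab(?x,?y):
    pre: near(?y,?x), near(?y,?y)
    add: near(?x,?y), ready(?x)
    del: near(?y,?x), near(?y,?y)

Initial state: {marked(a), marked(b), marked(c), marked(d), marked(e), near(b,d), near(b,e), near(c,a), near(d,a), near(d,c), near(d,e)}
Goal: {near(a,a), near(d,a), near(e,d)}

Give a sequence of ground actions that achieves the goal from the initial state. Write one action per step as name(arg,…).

1. flip(a,d)  →  {marked(a), marked(b), marked(c), marked(e), near(a,a), near(b,d), near(b,e), near(c,a), near(d,a), near(d,c), near(d,d), near(d,e)}
2. grab(e,d)  →  {marked(a), marked(b), marked(c), marked(e), near(a,a), near(b,d), near(b,e), near(c,a), near(d,a), near(d,c), near(e,d), ready(e)}

flip(a,d); grab(e,d)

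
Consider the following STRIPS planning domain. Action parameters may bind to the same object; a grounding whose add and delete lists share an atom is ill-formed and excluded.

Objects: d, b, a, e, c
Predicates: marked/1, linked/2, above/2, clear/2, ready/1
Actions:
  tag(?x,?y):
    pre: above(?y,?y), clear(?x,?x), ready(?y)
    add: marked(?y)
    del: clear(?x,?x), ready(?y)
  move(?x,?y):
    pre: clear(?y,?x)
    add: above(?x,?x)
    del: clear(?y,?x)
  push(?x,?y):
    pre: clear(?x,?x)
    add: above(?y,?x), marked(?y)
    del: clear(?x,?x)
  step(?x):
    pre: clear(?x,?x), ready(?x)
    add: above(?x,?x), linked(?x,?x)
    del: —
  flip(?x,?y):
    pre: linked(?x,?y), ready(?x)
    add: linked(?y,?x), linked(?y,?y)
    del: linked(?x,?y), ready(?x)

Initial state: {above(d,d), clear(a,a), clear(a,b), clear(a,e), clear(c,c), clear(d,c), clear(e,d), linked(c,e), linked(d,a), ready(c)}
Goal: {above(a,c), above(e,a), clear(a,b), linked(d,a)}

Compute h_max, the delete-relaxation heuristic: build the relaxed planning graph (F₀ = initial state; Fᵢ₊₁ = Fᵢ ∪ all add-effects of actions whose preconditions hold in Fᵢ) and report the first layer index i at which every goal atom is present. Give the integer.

F0 = init (10 atoms)
F1 = F0 ∪ {above(a,a), above(a,c), above(b,a), above(b,b), above(b,c), above(c,a), above(c,c), above(d,a), above(d,c), above(e,a), above(e,c), above(e,e), linked(c,c), linked(e,c), linked(e,e), marked(a), marked(b), marked(c), marked(d), marked(e)}  (30 atoms)
goal ⊆ F1  ⇒  h_max = 1

1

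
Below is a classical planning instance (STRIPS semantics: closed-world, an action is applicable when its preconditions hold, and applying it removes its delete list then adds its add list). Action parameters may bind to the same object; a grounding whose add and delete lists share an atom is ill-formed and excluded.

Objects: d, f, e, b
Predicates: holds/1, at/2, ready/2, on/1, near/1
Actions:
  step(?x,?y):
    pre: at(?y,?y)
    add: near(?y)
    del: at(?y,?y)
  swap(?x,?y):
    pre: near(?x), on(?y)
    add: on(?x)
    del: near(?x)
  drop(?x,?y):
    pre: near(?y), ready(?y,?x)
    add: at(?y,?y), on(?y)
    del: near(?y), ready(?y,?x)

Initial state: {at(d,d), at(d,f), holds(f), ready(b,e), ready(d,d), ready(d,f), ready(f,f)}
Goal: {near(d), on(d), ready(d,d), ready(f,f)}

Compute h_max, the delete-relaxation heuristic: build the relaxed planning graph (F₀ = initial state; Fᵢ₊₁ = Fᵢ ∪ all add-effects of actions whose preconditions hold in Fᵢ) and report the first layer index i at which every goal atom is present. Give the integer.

F0 = init (7 atoms)
F1 = F0 ∪ {near(d)}  (8 atoms)
F2 = F1 ∪ {on(d)}  (9 atoms)
goal ⊆ F2  ⇒  h_max = 2

2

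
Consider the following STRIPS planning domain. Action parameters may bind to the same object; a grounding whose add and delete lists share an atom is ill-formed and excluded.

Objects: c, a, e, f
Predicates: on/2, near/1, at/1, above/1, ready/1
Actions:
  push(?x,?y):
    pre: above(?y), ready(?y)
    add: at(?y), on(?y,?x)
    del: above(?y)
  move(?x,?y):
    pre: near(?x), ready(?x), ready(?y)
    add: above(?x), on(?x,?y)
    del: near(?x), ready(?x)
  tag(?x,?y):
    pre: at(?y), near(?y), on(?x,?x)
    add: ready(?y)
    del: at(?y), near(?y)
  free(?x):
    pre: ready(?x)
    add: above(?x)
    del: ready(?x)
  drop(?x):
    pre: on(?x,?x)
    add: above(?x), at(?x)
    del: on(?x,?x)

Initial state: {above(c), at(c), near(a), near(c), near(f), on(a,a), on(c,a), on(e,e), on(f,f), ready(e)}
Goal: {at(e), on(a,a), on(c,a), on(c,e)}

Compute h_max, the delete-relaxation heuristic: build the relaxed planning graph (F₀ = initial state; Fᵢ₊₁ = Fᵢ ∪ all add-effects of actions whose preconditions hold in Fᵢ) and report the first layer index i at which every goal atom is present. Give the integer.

F0 = init (10 atoms)
F1 = F0 ∪ {above(a), above(e), above(f), at(a), at(e), at(f), ready(c)}  (17 atoms)
F2 = F1 ∪ {on(c,c), on(c,e), on(c,f), on(e,a), on(e,c), on(e,f), ready(a), ready(f)}  (25 atoms)
goal ⊆ F2  ⇒  h_max = 2

2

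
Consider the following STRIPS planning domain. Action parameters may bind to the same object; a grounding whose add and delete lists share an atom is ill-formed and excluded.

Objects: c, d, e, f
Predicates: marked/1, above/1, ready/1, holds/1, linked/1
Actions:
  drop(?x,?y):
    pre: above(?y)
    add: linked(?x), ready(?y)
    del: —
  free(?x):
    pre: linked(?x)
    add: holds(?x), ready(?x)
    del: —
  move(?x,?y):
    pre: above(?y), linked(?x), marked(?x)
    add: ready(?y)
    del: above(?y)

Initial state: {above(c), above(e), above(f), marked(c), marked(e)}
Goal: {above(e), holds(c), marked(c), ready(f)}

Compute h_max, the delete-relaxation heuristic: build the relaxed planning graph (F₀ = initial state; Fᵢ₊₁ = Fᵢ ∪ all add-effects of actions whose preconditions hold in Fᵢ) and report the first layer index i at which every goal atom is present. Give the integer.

F0 = init (5 atoms)
F1 = F0 ∪ {linked(c), linked(d), linked(e), linked(f), ready(c), ready(e), ready(f)}  (12 atoms)
F2 = F1 ∪ {holds(c), holds(d), holds(e), holds(f), ready(d)}  (17 atoms)
goal ⊆ F2  ⇒  h_max = 2

2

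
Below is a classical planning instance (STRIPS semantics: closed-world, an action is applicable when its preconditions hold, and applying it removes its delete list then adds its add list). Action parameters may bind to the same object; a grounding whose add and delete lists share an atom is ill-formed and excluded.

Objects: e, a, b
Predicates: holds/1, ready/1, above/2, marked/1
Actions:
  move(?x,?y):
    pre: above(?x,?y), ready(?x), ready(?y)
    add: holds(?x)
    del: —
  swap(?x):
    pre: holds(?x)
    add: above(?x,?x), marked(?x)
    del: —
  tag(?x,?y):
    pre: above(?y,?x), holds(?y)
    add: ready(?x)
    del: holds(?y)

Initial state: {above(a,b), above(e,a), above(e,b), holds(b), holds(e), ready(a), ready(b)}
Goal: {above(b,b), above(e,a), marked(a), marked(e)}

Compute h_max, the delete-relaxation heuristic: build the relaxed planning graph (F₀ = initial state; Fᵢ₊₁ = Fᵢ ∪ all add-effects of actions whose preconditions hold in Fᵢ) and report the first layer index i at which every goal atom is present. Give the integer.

F0 = init (7 atoms)
F1 = F0 ∪ {above(b,b), above(e,e), holds(a), marked(b), marked(e)}  (12 atoms)
F2 = F1 ∪ {above(a,a), marked(a), ready(e)}  (15 atoms)
goal ⊆ F2  ⇒  h_max = 2

2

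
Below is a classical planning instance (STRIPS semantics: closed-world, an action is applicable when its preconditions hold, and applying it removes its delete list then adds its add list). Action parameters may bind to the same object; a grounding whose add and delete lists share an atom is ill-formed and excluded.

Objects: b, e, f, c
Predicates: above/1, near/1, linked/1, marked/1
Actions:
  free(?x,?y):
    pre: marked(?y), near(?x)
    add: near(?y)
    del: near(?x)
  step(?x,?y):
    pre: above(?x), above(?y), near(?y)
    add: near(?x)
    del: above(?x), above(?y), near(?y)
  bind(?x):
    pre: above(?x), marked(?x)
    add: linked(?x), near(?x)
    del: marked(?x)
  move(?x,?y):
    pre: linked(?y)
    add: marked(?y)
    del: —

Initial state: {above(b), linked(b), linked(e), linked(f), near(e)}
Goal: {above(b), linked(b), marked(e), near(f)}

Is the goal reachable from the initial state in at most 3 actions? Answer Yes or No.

Yes

1. move(b,e)  →  {above(b), linked(b), linked(e), linked(f), marked(e), near(e)}
2. move(b,f)  →  {above(b), linked(b), linked(e), linked(f), marked(e), marked(f), near(e)}
3. free(e,f)  →  {above(b), linked(b), linked(e), linked(f), marked(e), marked(f), near(f)}
optimal plan length = 3; 3 ≤ 3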